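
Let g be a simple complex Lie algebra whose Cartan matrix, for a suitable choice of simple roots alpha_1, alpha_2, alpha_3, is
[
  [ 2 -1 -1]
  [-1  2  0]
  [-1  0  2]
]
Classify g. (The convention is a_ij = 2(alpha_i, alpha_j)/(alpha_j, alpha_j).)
The matrix has rank 3 with 2's on the diagonal. Reading the off-diagonal entries as Dynkin edges (a single edge where a_ij = a_ji = -1; a double or triple edge where a_ij * a_ji = 2 or 3), the diagram is a chain of 3 nodes with single edges (A_3). One simple-root ordering that puts it in standard form is (alpha_3, alpha_1, alpha_2). So the algebra is type A_3, i.e. sl(4).

A3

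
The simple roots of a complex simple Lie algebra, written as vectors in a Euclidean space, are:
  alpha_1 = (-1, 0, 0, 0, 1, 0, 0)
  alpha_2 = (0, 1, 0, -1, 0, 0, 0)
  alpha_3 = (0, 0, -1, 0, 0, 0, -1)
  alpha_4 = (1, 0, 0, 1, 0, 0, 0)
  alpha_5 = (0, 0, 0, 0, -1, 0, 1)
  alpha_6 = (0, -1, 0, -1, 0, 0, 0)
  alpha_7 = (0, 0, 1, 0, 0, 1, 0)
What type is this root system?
D7

Compute the Cartan integers a_ij = 2(alpha_i, alpha_j)/(alpha_j, alpha_j); the resulting 7x7 Cartan matrix is
[[2, 0, 0, -1, -1, 0, 0], [0, 2, 0, -1, 0, 0, 0], [0, 0, 2, 0, -1, 0, -1], [-1, -1, 0, 2, 0, -1, 0], [-1, 0, -1, 0, 2, 0, 0], [0, 0, 0, -1, 0, 2, 0], [0, 0, -1, 0, 0, 0, 2]].
All simple roots have the same length, so the diagram is simply laced. The associated Dynkin diagram is a chain of 5 nodes with a fork of two nodes at one end (D_7), so the type is D_7 (the algebra so(14)).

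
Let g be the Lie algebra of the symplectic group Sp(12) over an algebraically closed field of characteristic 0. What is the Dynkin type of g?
C_6 (sp(12))

This is sp(12), which has dimension 12(12+1)/2 = 78 and rank 12/2 = 6. In the classification of classical Lie algebras, the symplectic algebra sp(2n) has type C_n; here n = 6, so the Dynkin diagram is a chain of 6 nodes with a double edge at one end; the terminal node there is the unique long simple root (C_6). Hence the type is C_6.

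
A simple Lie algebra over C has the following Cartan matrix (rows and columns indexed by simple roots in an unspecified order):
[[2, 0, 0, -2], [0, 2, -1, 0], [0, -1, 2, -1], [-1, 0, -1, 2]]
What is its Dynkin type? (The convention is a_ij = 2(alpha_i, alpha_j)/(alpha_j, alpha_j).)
C4

The matrix has rank 4 with 2's on the diagonal. Reading the off-diagonal entries as Dynkin edges (a single edge where a_ij = a_ji = -1; a double or triple edge where a_ij * a_ji = 2 or 3), the diagram is a chain of 4 nodes with a double edge at one end; the terminal node there is the unique long simple root (C_4). One simple-root ordering that puts it in standard form is (alpha_2, alpha_3, alpha_4, alpha_1). So the algebra is type C_4, i.e. sp(8).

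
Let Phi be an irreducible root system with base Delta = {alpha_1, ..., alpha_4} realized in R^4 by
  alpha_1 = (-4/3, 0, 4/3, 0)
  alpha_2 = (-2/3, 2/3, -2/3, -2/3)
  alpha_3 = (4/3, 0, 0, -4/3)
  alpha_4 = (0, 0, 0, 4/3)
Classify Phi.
Compute the Cartan integers a_ij = 2(alpha_i, alpha_j)/(alpha_j, alpha_j); the resulting 4x4 Cartan matrix is
[[2, 0, -1, 0], [0, 2, 0, -1], [-1, 0, 2, -2], [0, -1, -1, 2]].
The roots have two lengths (squared-length ratio 2:1); the short ones are alpha_{2,4}. The associated Dynkin diagram is a chain of 4 nodes with a double edge between the middle two (F_4), so the type is F_4.

F_4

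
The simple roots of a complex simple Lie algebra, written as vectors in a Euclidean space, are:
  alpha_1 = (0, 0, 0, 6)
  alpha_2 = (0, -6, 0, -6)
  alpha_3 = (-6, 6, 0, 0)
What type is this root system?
Compute the Cartan integers a_ij = 2(alpha_i, alpha_j)/(alpha_j, alpha_j); the resulting 3x3 Cartan matrix is
[[2, -1, 0], [-2, 2, -1], [0, -1, 2]].
The roots have two lengths (squared-length ratio 2:1); the short ones are alpha_{1}. The associated Dynkin diagram is a chain of 3 nodes with a double edge at one end; the terminal node there is the unique short simple root (B_3), so the type is B_3 (the algebra so(7)).

type B_3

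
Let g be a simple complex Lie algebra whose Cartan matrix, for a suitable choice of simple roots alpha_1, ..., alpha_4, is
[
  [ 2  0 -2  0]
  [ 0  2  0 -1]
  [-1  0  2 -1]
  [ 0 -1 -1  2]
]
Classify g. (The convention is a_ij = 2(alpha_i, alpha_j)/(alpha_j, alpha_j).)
C_4

The matrix has rank 4 with 2's on the diagonal. Reading the off-diagonal entries as Dynkin edges (a single edge where a_ij = a_ji = -1; a double or triple edge where a_ij * a_ji = 2 or 3), the diagram is a chain of 4 nodes with a double edge at one end; the terminal node there is the unique long simple root (C_4). One simple-root ordering that puts it in standard form is (alpha_2, alpha_4, alpha_3, alpha_1). So the algebra is type C_4, i.e. sp(8).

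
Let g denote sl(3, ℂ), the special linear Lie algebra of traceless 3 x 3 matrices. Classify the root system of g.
A_2

This is sl(3), which has dimension 3^2 - 1 = 8 and rank 3 - 1 = 2 (a Cartan subalgebra is the diagonal traceless matrices). In the classification of classical Lie algebras, the special linear algebra sl(n+1) has type A_n; here n = 2, so the Dynkin diagram is a chain of 2 nodes with single edges (A_2). Hence the type is A_2.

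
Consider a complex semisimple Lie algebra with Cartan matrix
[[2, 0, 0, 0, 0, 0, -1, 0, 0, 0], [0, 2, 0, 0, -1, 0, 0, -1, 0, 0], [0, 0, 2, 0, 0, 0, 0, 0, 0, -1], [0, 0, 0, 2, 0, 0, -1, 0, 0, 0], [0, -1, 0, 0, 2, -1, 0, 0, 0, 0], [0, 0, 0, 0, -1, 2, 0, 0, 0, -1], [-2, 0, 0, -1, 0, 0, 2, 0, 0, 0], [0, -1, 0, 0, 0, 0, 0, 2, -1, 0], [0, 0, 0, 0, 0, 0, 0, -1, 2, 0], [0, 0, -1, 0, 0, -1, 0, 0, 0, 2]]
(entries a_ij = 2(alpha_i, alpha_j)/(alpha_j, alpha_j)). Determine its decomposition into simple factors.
The diagram associated to this matrix has two connected components: the simple roots {alpha_2, alpha_3, alpha_5, alpha_6, alpha_8, alpha_9, alpha_10} form a chain of 7 nodes with single edges (A_7), and {alpha_1, alpha_4, alpha_7} form a chain of 3 nodes with a double edge at one end; the terminal node there is the unique short simple root (B_3). A semisimple Lie algebra decomposes uniquely as the direct sum of simple ideals, one per connected component of its Dynkin diagram, so g ≅ A_7 ⊕ B_3 (dimension 63 + 21 = 84).

type A_7 + type B_3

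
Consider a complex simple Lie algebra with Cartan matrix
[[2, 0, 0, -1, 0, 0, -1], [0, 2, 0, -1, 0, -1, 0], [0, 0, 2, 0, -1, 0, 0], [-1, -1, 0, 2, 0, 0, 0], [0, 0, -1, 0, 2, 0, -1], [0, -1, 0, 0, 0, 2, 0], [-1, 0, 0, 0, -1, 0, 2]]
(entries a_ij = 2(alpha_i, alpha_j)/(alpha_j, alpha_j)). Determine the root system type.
A7

The matrix has rank 7 with 2's on the diagonal. Reading the off-diagonal entries as Dynkin edges (a single edge where a_ij = a_ji = -1; a double or triple edge where a_ij * a_ji = 2 or 3), the diagram is a chain of 7 nodes with single edges (A_7). One simple-root ordering that puts it in standard form is (alpha_3, alpha_5, alpha_7, alpha_1, alpha_4, alpha_2, alpha_6). So the algebra is type A_7, i.e. sl(8).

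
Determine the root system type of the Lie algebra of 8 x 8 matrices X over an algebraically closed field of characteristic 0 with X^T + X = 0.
This is so(8) with 8 even, which has dimension 8(8-1)/2 = 28 and rank 8/2 = 4. In the classification of classical Lie algebras, the orthogonal algebra so(2n) in an even number of variables has type D_n; here n = 4, so the Dynkin diagram is a chain of 2 nodes with a fork of two nodes at one end (D_4). Hence the type is D_4.

D4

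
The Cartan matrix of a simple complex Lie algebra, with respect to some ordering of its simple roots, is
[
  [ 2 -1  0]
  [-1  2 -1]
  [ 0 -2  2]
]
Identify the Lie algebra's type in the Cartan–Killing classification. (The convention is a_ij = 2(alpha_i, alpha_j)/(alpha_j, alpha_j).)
The matrix has rank 3 with 2's on the diagonal. Reading the off-diagonal entries as Dynkin edges (a single edge where a_ij = a_ji = -1; a double or triple edge where a_ij * a_ji = 2 or 3), the diagram is a chain of 3 nodes with a double edge at one end; the terminal node there is the unique long simple root (C_3). One simple-root ordering that puts it in standard form is (alpha_1, alpha_2, alpha_3). So the algebra is type C_3, i.e. sp(6).

type C_3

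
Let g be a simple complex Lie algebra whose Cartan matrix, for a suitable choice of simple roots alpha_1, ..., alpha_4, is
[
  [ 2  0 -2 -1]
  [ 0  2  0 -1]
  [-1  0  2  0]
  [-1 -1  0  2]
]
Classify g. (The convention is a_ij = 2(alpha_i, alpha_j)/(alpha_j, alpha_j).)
The matrix has rank 4 with 2's on the diagonal. Reading the off-diagonal entries as Dynkin edges (a single edge where a_ij = a_ji = -1; a double or triple edge where a_ij * a_ji = 2 or 3), the diagram is a chain of 4 nodes with a double edge at one end; the terminal node there is the unique short simple root (B_4). One simple-root ordering that puts it in standard form is (alpha_2, alpha_4, alpha_1, alpha_3). So the algebra is type B_4, i.e. so(9).

type B_4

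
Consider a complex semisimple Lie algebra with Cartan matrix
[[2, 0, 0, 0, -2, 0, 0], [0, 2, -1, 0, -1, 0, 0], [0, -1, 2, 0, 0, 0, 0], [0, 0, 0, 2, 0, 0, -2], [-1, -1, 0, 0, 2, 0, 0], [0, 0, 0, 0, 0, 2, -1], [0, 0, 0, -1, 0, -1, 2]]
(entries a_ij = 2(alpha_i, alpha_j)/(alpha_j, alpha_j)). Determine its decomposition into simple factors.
C3 + C4

The diagram associated to this matrix has two connected components: the simple roots {alpha_4, alpha_6, alpha_7} form a chain of 3 nodes with a double edge at one end; the terminal node there is the unique long simple root (C_3), and {alpha_1, alpha_2, alpha_3, alpha_5} form a chain of 4 nodes with a double edge at one end; the terminal node there is the unique long simple root (C_4). A semisimple Lie algebra decomposes uniquely as the direct sum of simple ideals, one per connected component of its Dynkin diagram, so g ≅ C_3 ⊕ C_4 (dimension 21 + 36 = 57).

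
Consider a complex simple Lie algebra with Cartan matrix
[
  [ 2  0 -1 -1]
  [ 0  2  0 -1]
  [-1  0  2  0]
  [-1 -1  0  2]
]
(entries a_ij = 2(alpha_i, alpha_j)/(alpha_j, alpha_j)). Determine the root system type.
The matrix has rank 4 with 2's on the diagonal. Reading the off-diagonal entries as Dynkin edges (a single edge where a_ij = a_ji = -1; a double or triple edge where a_ij * a_ji = 2 or 3), the diagram is a chain of 4 nodes with single edges (A_4). One simple-root ordering that puts it in standard form is (alpha_3, alpha_1, alpha_4, alpha_2). So the algebra is type A_4, i.e. sl(5).

A_4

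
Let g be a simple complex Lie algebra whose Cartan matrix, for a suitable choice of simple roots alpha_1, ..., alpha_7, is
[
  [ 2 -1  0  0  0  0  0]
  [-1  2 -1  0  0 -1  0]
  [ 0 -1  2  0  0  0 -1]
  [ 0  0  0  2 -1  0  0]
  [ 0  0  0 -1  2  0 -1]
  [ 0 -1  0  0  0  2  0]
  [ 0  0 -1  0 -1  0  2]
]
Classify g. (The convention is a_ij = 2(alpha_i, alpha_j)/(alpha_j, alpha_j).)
The matrix has rank 7 with 2's on the diagonal. Reading the off-diagonal entries as Dynkin edges (a single edge where a_ij = a_ji = -1; a double or triple edge where a_ij * a_ji = 2 or 3), the diagram is a chain of 5 nodes with a fork of two nodes at one end (D_7). One simple-root ordering that puts it in standard form is (alpha_4, alpha_5, alpha_7, alpha_3, alpha_2, alpha_1, alpha_6). So the algebra is type D_7, i.e. so(14).

type D_7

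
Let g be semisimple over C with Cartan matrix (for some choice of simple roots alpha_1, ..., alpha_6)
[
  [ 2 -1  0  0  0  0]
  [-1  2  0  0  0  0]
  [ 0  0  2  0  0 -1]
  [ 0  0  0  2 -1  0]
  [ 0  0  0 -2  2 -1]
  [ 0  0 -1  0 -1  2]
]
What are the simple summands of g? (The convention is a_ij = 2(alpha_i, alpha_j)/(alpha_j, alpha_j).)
The diagram associated to this matrix has two connected components: the simple roots {alpha_1, alpha_2} form a chain of 2 nodes with single edges (A_2), and {alpha_3, alpha_4, alpha_5, alpha_6} form a chain of 4 nodes with a double edge at one end; the terminal node there is the unique short simple root (B_4). A semisimple Lie algebra decomposes uniquely as the direct sum of simple ideals, one per connected component of its Dynkin diagram, so g ≅ A_2 ⊕ B_4 (dimension 8 + 36 = 44).

A2 + B4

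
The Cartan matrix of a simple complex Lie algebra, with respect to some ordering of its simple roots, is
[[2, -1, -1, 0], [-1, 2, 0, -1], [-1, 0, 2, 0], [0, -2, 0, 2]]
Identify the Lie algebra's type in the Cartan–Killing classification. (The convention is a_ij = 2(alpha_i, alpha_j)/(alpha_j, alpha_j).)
The matrix has rank 4 with 2's on the diagonal. Reading the off-diagonal entries as Dynkin edges (a single edge where a_ij = a_ji = -1; a double or triple edge where a_ij * a_ji = 2 or 3), the diagram is a chain of 4 nodes with a double edge at one end; the terminal node there is the unique long simple root (C_4). One simple-root ordering that puts it in standard form is (alpha_3, alpha_1, alpha_2, alpha_4). So the algebra is type C_4, i.e. sp(8).

C_4 (sp(8))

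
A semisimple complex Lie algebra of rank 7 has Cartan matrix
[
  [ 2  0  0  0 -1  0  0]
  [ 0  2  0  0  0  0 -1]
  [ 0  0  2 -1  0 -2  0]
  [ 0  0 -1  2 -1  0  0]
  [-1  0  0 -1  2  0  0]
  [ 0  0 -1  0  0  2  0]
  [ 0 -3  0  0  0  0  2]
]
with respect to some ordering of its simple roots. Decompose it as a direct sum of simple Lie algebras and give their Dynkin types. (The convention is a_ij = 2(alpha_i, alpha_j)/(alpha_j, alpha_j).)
The diagram associated to this matrix has two connected components: the simple roots {alpha_1, alpha_3, alpha_4, alpha_5, alpha_6} form a chain of 5 nodes with a double edge at one end; the terminal node there is the unique short simple root (B_5), and {alpha_2, alpha_7} form two nodes joined by a triple edge (G_2). A semisimple Lie algebra decomposes uniquely as the direct sum of simple ideals, one per connected component of its Dynkin diagram, so g ≅ B_5 ⊕ G_2 (dimension 55 + 14 = 69).

B_5 (so(11)) + G_2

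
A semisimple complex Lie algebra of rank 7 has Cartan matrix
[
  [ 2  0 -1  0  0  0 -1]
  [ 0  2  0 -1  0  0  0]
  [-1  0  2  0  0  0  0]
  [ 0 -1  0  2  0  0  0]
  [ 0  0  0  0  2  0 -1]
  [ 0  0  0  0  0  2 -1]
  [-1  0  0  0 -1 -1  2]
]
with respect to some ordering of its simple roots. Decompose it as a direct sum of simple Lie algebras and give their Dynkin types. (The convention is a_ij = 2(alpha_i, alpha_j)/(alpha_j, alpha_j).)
The diagram associated to this matrix has two connected components: the simple roots {alpha_2, alpha_4} form a chain of 2 nodes with single edges (A_2), and {alpha_1, alpha_3, alpha_5, alpha_6, alpha_7} form a chain of 3 nodes with a fork of two nodes at one end (D_5). A semisimple Lie algebra decomposes uniquely as the direct sum of simple ideals, one per connected component of its Dynkin diagram, so g ≅ A_2 ⊕ D_5 (dimension 8 + 45 = 53).

type A_2 ⊕ type D_5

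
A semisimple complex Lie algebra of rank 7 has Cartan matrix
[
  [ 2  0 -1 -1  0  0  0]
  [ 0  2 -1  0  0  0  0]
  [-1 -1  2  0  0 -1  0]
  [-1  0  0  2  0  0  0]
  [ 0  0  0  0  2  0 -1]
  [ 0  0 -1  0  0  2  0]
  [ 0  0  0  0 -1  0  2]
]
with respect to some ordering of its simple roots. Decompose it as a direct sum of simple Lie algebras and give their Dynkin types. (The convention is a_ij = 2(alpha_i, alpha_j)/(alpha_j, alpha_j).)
The diagram associated to this matrix has two connected components: the simple roots {alpha_5, alpha_7} form a chain of 2 nodes with single edges (A_2), and {alpha_1, alpha_2, alpha_3, alpha_4, alpha_6} form a chain of 3 nodes with a fork of two nodes at one end (D_5). A semisimple Lie algebra decomposes uniquely as the direct sum of simple ideals, one per connected component of its Dynkin diagram, so g ≅ A_2 ⊕ D_5 (dimension 8 + 45 = 53).

A_2 ⊕ D_5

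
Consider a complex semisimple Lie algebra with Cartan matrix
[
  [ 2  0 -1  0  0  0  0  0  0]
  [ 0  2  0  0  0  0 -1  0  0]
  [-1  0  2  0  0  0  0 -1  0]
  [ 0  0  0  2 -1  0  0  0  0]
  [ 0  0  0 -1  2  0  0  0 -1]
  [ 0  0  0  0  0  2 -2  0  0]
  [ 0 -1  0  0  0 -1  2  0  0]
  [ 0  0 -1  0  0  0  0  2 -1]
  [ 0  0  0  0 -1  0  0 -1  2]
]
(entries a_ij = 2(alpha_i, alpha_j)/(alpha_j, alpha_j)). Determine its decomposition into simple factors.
The diagram associated to this matrix has two connected components: the simple roots {alpha_1, alpha_3, alpha_4, alpha_5, alpha_8, alpha_9} form a chain of 6 nodes with single edges (A_6), and {alpha_2, alpha_6, alpha_7} form a chain of 3 nodes with a double edge at one end; the terminal node there is the unique long simple root (C_3). A semisimple Lie algebra decomposes uniquely as the direct sum of simple ideals, one per connected component of its Dynkin diagram, so g ≅ A_6 ⊕ C_3 (dimension 48 + 21 = 69).

type A_6 + type C_3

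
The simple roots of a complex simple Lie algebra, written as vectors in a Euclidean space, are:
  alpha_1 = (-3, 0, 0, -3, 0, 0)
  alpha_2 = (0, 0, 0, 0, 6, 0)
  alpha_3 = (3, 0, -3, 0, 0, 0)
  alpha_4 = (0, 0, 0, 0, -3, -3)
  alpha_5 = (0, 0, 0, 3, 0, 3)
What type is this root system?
Compute the Cartan integers a_ij = 2(alpha_i, alpha_j)/(alpha_j, alpha_j); the resulting 5x5 Cartan matrix is
[[2, 0, -1, 0, -1], [0, 2, 0, -2, 0], [-1, 0, 2, 0, 0], [0, -1, 0, 2, -1], [-1, 0, 0, -1, 2]].
The roots have two lengths (squared-length ratio 2:1); the short ones are alpha_{1,3,4,5}. The associated Dynkin diagram is a chain of 5 nodes with a double edge at one end; the terminal node there is the unique long simple root (C_5), so the type is C_5 (the algebra sp(10)).

type C_5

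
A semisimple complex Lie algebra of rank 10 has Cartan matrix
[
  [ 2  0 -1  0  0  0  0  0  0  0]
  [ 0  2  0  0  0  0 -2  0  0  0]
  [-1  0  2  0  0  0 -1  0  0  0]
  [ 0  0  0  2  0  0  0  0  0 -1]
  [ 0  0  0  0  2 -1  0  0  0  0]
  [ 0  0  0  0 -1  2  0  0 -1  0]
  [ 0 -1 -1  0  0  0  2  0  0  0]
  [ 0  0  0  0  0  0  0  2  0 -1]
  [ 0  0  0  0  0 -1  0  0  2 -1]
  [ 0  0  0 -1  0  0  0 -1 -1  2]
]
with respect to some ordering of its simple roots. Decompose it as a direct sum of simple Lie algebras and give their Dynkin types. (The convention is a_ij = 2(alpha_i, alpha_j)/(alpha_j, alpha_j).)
type C_4 ⊕ type D_6

The diagram associated to this matrix has two connected components: the simple roots {alpha_1, alpha_2, alpha_3, alpha_7} form a chain of 4 nodes with a double edge at one end; the terminal node there is the unique long simple root (C_4), and {alpha_4, alpha_5, alpha_6, alpha_8, alpha_9, alpha_10} form a chain of 4 nodes with a fork of two nodes at one end (D_6). A semisimple Lie algebra decomposes uniquely as the direct sum of simple ideals, one per connected component of its Dynkin diagram, so g ≅ C_4 ⊕ D_6 (dimension 36 + 66 = 102).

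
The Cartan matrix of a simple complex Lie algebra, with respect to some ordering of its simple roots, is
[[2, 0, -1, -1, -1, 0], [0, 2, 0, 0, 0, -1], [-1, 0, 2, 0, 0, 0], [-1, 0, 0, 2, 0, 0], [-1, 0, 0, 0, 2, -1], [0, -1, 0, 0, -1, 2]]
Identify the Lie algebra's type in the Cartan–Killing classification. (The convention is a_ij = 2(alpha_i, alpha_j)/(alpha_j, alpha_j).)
The matrix has rank 6 with 2's on the diagonal. Reading the off-diagonal entries as Dynkin edges (a single edge where a_ij = a_ji = -1; a double or triple edge where a_ij * a_ji = 2 or 3), the diagram is a chain of 4 nodes with a fork of two nodes at one end (D_6). One simple-root ordering that puts it in standard form is (alpha_2, alpha_6, alpha_5, alpha_1, alpha_4, alpha_3). So the algebra is type D_6, i.e. so(12).

D_6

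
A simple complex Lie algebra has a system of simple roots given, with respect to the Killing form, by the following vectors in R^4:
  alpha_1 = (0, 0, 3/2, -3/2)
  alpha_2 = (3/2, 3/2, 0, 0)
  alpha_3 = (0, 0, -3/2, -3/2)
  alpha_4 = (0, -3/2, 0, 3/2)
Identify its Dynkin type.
D4

Compute the Cartan integers a_ij = 2(alpha_i, alpha_j)/(alpha_j, alpha_j); the resulting 4x4 Cartan matrix is
[[2, 0, 0, -1], [0, 2, 0, -1], [0, 0, 2, -1], [-1, -1, -1, 2]].
All simple roots have the same length, so the diagram is simply laced. The associated Dynkin diagram is a chain of 2 nodes with a fork of two nodes at one end (D_4), so the type is D_4 (the algebra so(8)).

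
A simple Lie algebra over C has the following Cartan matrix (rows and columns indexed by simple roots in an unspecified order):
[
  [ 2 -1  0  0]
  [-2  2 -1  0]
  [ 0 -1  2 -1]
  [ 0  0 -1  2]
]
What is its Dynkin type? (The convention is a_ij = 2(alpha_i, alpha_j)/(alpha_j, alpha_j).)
type B_4

The matrix has rank 4 with 2's on the diagonal. Reading the off-diagonal entries as Dynkin edges (a single edge where a_ij = a_ji = -1; a double or triple edge where a_ij * a_ji = 2 or 3), the diagram is a chain of 4 nodes with a double edge at one end; the terminal node there is the unique short simple root (B_4). One simple-root ordering that puts it in standard form is (alpha_4, alpha_3, alpha_2, alpha_1). So the algebra is type B_4, i.e. so(9).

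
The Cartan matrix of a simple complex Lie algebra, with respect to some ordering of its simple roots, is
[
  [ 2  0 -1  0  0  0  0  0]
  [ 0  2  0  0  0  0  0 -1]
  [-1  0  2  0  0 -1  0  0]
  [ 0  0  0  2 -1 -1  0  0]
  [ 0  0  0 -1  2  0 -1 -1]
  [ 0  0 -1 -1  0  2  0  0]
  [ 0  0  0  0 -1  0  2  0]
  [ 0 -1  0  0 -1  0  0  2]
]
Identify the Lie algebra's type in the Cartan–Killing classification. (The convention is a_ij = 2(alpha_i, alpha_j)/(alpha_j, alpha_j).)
E8

The matrix has rank 8 with 2's on the diagonal. Reading the off-diagonal entries as Dynkin edges (a single edge where a_ij = a_ji = -1; a double or triple edge where a_ij * a_ji = 2 or 3), the diagram is a chain of 7 nodes with one extra node attached to the third node from one end (E_8). One simple-root ordering that puts it in standard form is (alpha_2, alpha_7, alpha_8, alpha_5, alpha_4, alpha_6, alpha_3, alpha_1). So the algebra is type E_8.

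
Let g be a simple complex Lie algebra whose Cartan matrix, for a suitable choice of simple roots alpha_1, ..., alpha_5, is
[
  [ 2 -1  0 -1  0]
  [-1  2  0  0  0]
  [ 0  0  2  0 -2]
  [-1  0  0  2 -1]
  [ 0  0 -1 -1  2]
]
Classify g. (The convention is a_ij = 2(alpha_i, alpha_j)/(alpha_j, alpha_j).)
C_5

The matrix has rank 5 with 2's on the diagonal. Reading the off-diagonal entries as Dynkin edges (a single edge where a_ij = a_ji = -1; a double or triple edge where a_ij * a_ji = 2 or 3), the diagram is a chain of 5 nodes with a double edge at one end; the terminal node there is the unique long simple root (C_5). One simple-root ordering that puts it in standard form is (alpha_2, alpha_1, alpha_4, alpha_5, alpha_3). So the algebra is type C_5, i.e. sp(10).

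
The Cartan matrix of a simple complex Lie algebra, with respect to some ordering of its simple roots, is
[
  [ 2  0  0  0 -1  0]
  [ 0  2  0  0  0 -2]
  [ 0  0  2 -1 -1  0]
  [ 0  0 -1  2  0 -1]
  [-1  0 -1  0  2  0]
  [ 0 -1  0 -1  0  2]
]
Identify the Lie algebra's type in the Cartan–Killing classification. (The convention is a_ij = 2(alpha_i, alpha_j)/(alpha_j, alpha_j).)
The matrix has rank 6 with 2's on the diagonal. Reading the off-diagonal entries as Dynkin edges (a single edge where a_ij = a_ji = -1; a double or triple edge where a_ij * a_ji = 2 or 3), the diagram is a chain of 6 nodes with a double edge at one end; the terminal node there is the unique long simple root (C_6). One simple-root ordering that puts it in standard form is (alpha_1, alpha_5, alpha_3, alpha_4, alpha_6, alpha_2). So the algebra is type C_6, i.e. sp(12).

C_6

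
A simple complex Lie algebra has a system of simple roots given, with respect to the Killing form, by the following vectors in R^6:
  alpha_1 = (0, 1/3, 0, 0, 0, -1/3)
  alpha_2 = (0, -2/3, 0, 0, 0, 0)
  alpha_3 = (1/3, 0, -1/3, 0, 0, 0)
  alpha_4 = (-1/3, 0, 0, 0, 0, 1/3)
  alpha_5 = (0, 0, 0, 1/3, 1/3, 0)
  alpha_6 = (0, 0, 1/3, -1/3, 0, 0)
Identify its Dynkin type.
Compute the Cartan integers a_ij = 2(alpha_i, alpha_j)/(alpha_j, alpha_j); the resulting 6x6 Cartan matrix is
[[2, -1, 0, -1, 0, 0], [-2, 2, 0, 0, 0, 0], [0, 0, 2, -1, 0, -1], [-1, 0, -1, 2, 0, 0], [0, 0, 0, 0, 2, -1], [0, 0, -1, 0, -1, 2]].
The roots have two lengths (squared-length ratio 2:1); the short ones are alpha_{1,3,4,5,6}. The associated Dynkin diagram is a chain of 6 nodes with a double edge at one end; the terminal node there is the unique long simple root (C_6), so the type is C_6 (the algebra sp(12)).

C_6 (sp(12))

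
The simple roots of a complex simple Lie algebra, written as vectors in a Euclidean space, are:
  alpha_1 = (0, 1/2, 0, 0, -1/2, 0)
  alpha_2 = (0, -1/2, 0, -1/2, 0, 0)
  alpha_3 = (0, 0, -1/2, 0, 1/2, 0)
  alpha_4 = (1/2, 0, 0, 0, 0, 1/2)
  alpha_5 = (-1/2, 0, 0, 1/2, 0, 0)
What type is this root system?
type A_5

Compute the Cartan integers a_ij = 2(alpha_i, alpha_j)/(alpha_j, alpha_j); the resulting 5x5 Cartan matrix is
[[2, -1, -1, 0, 0], [-1, 2, 0, 0, -1], [-1, 0, 2, 0, 0], [0, 0, 0, 2, -1], [0, -1, 0, -1, 2]].
All simple roots have the same length, so the diagram is simply laced. The associated Dynkin diagram is a chain of 5 nodes with single edges (A_5), so the type is A_5 (the algebra sl(6)).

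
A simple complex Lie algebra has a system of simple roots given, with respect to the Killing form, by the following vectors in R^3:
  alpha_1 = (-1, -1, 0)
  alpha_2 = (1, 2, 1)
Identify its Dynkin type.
G2

Compute the Cartan integers a_ij = 2(alpha_i, alpha_j)/(alpha_j, alpha_j); the resulting 2x2 Cartan matrix is
[[2, -1], [-3, 2]].
The roots have two lengths (squared-length ratio 3:1); the short ones are alpha_{1}. The associated Dynkin diagram is two nodes joined by a triple edge (G_2), so the type is G_2.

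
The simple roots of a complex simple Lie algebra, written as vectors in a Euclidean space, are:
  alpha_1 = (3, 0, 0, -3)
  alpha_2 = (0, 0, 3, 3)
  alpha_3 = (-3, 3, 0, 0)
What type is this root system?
Compute the Cartan integers a_ij = 2(alpha_i, alpha_j)/(alpha_j, alpha_j); the resulting 3x3 Cartan matrix is
[[2, -1, -1], [-1, 2, 0], [-1, 0, 2]].
All simple roots have the same length, so the diagram is simply laced. The associated Dynkin diagram is a chain of 3 nodes with single edges (A_3), so the type is A_3 (the algebra sl(4)).

A_3 (sl(4))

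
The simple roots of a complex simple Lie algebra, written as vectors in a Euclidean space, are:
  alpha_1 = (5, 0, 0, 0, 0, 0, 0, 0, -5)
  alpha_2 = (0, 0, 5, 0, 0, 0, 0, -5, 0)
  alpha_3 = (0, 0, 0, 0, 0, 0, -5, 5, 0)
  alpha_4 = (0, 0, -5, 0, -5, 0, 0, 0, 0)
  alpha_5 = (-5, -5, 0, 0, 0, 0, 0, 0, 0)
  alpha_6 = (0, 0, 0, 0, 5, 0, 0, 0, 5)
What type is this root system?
type A_6

Compute the Cartan integers a_ij = 2(alpha_i, alpha_j)/(alpha_j, alpha_j); the resulting 6x6 Cartan matrix is
[[2, 0, 0, 0, -1, -1], [0, 2, -1, -1, 0, 0], [0, -1, 2, 0, 0, 0], [0, -1, 0, 2, 0, -1], [-1, 0, 0, 0, 2, 0], [-1, 0, 0, -1, 0, 2]].
All simple roots have the same length, so the diagram is simply laced. The associated Dynkin diagram is a chain of 6 nodes with single edges (A_6), so the type is A_6 (the algebra sl(7)).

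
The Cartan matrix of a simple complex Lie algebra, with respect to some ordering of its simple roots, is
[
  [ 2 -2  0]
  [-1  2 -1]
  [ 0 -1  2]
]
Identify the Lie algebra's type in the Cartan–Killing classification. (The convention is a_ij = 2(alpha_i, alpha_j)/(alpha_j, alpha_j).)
type C_3

The matrix has rank 3 with 2's on the diagonal. Reading the off-diagonal entries as Dynkin edges (a single edge where a_ij = a_ji = -1; a double or triple edge where a_ij * a_ji = 2 or 3), the diagram is a chain of 3 nodes with a double edge at one end; the terminal node there is the unique long simple root (C_3). One simple-root ordering that puts it in standard form is (alpha_3, alpha_2, alpha_1). So the algebra is type C_3, i.e. sp(6).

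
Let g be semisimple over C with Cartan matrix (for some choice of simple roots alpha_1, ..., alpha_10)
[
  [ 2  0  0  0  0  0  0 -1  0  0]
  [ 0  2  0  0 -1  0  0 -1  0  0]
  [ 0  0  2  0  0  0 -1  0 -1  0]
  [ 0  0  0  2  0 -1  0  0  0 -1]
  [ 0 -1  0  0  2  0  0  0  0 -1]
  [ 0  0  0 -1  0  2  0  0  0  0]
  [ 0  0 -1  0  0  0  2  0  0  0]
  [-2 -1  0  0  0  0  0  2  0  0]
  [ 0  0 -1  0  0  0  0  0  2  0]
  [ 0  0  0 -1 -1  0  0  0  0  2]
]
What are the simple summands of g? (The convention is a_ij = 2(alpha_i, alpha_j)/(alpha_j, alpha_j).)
The diagram associated to this matrix has two connected components: the simple roots {alpha_3, alpha_7, alpha_9} form a chain of 3 nodes with single edges (A_3), and {alpha_1, alpha_2, alpha_4, alpha_5, alpha_6, alpha_8, alpha_10} form a chain of 7 nodes with a double edge at one end; the terminal node there is the unique short simple root (B_7). A semisimple Lie algebra decomposes uniquely as the direct sum of simple ideals, one per connected component of its Dynkin diagram, so g ≅ A_3 ⊕ B_7 (dimension 15 + 105 = 120).

A_3 (sl(4)) + B_7 (so(15))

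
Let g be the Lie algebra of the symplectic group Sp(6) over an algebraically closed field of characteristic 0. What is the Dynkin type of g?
type C_3

This is sp(6), which has dimension 6(6+1)/2 = 21 and rank 6/2 = 3. In the classification of classical Lie algebras, the symplectic algebra sp(2n) has type C_n; here n = 3, so the Dynkin diagram is a chain of 3 nodes with a double edge at one end; the terminal node there is the unique long simple root (C_3). Hence the type is C_3.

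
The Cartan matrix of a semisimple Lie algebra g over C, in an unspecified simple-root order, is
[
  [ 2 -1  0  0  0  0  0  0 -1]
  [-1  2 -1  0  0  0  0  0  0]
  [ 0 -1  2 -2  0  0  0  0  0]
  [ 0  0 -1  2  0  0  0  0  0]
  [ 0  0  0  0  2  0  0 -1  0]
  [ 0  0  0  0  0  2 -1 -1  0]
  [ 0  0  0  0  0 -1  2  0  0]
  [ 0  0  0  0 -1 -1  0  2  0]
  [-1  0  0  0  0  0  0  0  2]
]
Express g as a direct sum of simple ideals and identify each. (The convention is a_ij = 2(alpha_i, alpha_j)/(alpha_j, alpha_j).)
The diagram associated to this matrix has two connected components: the simple roots {alpha_5, alpha_6, alpha_7, alpha_8} form a chain of 4 nodes with single edges (A_4), and {alpha_1, alpha_2, alpha_3, alpha_4, alpha_9} form a chain of 5 nodes with a double edge at one end; the terminal node there is the unique short simple root (B_5). A semisimple Lie algebra decomposes uniquely as the direct sum of simple ideals, one per connected component of its Dynkin diagram, so g ≅ A_4 ⊕ B_5 (dimension 24 + 55 = 79).

A_4 (sl(5)) ⊕ B_5 (so(11))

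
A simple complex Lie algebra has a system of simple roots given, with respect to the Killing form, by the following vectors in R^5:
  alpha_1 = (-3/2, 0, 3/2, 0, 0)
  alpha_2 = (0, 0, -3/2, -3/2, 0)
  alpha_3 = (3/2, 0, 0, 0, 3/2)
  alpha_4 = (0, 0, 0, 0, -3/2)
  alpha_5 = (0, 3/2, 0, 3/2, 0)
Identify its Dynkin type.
B_5 (so(11))

Compute the Cartan integers a_ij = 2(alpha_i, alpha_j)/(alpha_j, alpha_j); the resulting 5x5 Cartan matrix is
[[2, -1, -1, 0, 0], [-1, 2, 0, 0, -1], [-1, 0, 2, -2, 0], [0, 0, -1, 2, 0], [0, -1, 0, 0, 2]].
The roots have two lengths (squared-length ratio 2:1); the short ones are alpha_{4}. The associated Dynkin diagram is a chain of 5 nodes with a double edge at one end; the terminal node there is the unique short simple root (B_5), so the type is B_5 (the algebra so(11)).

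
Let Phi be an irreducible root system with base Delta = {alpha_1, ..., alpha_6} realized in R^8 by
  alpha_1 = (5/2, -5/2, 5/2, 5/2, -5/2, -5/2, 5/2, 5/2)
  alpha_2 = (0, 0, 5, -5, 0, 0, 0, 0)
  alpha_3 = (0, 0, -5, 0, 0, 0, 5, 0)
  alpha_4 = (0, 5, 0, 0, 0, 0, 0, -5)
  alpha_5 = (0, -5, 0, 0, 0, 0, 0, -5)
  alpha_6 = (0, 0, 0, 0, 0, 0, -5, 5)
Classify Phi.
Compute the Cartan integers a_ij = 2(alpha_i, alpha_j)/(alpha_j, alpha_j); the resulting 6x6 Cartan matrix is
[[2, 0, 0, -1, 0, 0], [0, 2, -1, 0, 0, 0], [0, -1, 2, 0, 0, -1], [-1, 0, 0, 2, 0, -1], [0, 0, 0, 0, 2, -1], [0, 0, -1, -1, -1, 2]].
All simple roots have the same length, so the diagram is simply laced. The associated Dynkin diagram is a chain of 5 nodes with one extra node attached to the third node from one end (E_6), so the type is E_6.

type E_6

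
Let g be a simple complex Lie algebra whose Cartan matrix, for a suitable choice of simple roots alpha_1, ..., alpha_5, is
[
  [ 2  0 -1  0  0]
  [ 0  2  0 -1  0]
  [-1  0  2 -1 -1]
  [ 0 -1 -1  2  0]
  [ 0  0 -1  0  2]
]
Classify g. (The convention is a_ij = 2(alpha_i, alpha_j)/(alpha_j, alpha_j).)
D_5 (so(10))

The matrix has rank 5 with 2's on the diagonal. Reading the off-diagonal entries as Dynkin edges (a single edge where a_ij = a_ji = -1; a double or triple edge where a_ij * a_ji = 2 or 3), the diagram is a chain of 3 nodes with a fork of two nodes at one end (D_5). One simple-root ordering that puts it in standard form is (alpha_2, alpha_4, alpha_3, alpha_1, alpha_5). So the algebra is type D_5, i.e. so(10).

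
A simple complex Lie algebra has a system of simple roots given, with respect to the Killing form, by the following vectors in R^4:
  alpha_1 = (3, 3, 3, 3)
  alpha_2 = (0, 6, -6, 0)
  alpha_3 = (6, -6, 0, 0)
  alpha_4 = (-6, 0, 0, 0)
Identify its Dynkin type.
F4

Compute the Cartan integers a_ij = 2(alpha_i, alpha_j)/(alpha_j, alpha_j); the resulting 4x4 Cartan matrix is
[[2, 0, 0, -1], [0, 2, -1, 0], [0, -1, 2, -2], [-1, 0, -1, 2]].
The roots have two lengths (squared-length ratio 2:1); the short ones are alpha_{1,4}. The associated Dynkin diagram is a chain of 4 nodes with a double edge between the middle two (F_4), so the type is F_4.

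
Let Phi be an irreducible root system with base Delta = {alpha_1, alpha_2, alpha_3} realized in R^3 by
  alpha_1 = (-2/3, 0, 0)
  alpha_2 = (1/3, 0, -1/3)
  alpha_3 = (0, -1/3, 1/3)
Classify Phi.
Compute the Cartan integers a_ij = 2(alpha_i, alpha_j)/(alpha_j, alpha_j); the resulting 3x3 Cartan matrix is
[[2, -2, 0], [-1, 2, -1], [0, -1, 2]].
The roots have two lengths (squared-length ratio 2:1); the short ones are alpha_{2,3}. The associated Dynkin diagram is a chain of 3 nodes with a double edge at one end; the terminal node there is the unique long simple root (C_3), so the type is C_3 (the algebra sp(6)).

C_3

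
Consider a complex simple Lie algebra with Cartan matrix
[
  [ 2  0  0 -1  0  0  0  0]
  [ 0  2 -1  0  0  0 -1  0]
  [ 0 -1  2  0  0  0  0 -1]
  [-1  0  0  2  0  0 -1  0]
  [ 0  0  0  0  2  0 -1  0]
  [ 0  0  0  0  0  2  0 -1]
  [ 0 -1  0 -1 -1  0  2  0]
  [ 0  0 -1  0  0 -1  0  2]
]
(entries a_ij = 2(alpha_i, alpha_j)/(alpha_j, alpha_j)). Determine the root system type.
E_8

The matrix has rank 8 with 2's on the diagonal. Reading the off-diagonal entries as Dynkin edges (a single edge where a_ij = a_ji = -1; a double or triple edge where a_ij * a_ji = 2 or 3), the diagram is a chain of 7 nodes with one extra node attached to the third node from one end (E_8). One simple-root ordering that puts it in standard form is (alpha_1, alpha_5, alpha_4, alpha_7, alpha_2, alpha_3, alpha_8, alpha_6). So the algebra is type E_8.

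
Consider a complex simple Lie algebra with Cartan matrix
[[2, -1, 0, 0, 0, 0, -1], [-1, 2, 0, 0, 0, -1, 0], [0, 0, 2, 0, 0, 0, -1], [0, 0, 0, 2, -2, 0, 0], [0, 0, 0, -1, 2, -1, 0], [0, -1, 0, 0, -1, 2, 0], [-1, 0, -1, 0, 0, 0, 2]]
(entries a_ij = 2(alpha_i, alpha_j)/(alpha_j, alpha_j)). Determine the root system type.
The matrix has rank 7 with 2's on the diagonal. Reading the off-diagonal entries as Dynkin edges (a single edge where a_ij = a_ji = -1; a double or triple edge where a_ij * a_ji = 2 or 3), the diagram is a chain of 7 nodes with a double edge at one end; the terminal node there is the unique long simple root (C_7). One simple-root ordering that puts it in standard form is (alpha_3, alpha_7, alpha_1, alpha_2, alpha_6, alpha_5, alpha_4). So the algebra is type C_7, i.e. sp(14).

C7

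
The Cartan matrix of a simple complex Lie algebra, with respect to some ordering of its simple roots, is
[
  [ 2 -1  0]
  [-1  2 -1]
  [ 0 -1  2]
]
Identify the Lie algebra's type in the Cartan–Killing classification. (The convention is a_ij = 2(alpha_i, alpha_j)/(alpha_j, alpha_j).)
The matrix has rank 3 with 2's on the diagonal. Reading the off-diagonal entries as Dynkin edges (a single edge where a_ij = a_ji = -1; a double or triple edge where a_ij * a_ji = 2 or 3), the diagram is a chain of 3 nodes with single edges (A_3). One simple-root ordering that puts it in standard form is (alpha_1, alpha_2, alpha_3). So the algebra is type A_3, i.e. sl(4).

A_3 (sl(4))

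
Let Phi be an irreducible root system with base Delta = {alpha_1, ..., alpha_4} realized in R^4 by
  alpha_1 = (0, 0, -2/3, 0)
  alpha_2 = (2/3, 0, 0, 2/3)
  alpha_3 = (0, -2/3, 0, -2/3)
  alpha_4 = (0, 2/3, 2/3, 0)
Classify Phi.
Compute the Cartan integers a_ij = 2(alpha_i, alpha_j)/(alpha_j, alpha_j); the resulting 4x4 Cartan matrix is
[[2, 0, 0, -1], [0, 2, -1, 0], [0, -1, 2, -1], [-2, 0, -1, 2]].
The roots have two lengths (squared-length ratio 2:1); the short ones are alpha_{1}. The associated Dynkin diagram is a chain of 4 nodes with a double edge at one end; the terminal node there is the unique short simple root (B_4), so the type is B_4 (the algebra so(9)).

B_4 (so(9))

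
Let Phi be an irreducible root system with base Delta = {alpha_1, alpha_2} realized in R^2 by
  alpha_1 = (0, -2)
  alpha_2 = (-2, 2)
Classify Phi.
Compute the Cartan integers a_ij = 2(alpha_i, alpha_j)/(alpha_j, alpha_j); the resulting 2x2 Cartan matrix is
[[2, -1], [-2, 2]].
The roots have two lengths (squared-length ratio 2:1); the short ones are alpha_{1}. The associated Dynkin diagram is a chain of 2 nodes with a double edge at one end; the terminal node there is the unique short simple root (B_2), so the type is B_2 (the algebra so(5)).

B_2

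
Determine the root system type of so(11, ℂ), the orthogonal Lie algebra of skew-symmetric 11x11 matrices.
B_5 (so(11))

This is so(11) with 11 odd, which has dimension 11(11-1)/2 = 55 and rank (11-1)/2 = 5. In the classification of classical Lie algebras, the orthogonal algebra so(2n+1) in an odd number of variables has type B_n; here n = 5, so the Dynkin diagram is a chain of 5 nodes with a double edge at one end; the terminal node there is the unique short simple root (B_5). Hence the type is B_5.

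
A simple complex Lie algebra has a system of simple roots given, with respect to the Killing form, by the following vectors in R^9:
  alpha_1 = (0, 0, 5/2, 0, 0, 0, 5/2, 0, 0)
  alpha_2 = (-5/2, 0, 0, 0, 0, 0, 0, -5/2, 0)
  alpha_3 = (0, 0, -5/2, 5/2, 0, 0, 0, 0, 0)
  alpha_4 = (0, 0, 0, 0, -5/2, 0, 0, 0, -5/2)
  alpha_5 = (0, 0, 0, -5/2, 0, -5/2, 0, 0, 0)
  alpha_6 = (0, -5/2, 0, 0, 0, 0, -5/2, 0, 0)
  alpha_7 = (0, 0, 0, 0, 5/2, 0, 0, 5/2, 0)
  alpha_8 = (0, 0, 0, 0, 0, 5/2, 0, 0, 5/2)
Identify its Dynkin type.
Compute the Cartan integers a_ij = 2(alpha_i, alpha_j)/(alpha_j, alpha_j); the resulting 8x8 Cartan matrix is
[[2, 0, -1, 0, 0, -1, 0, 0], [0, 2, 0, 0, 0, 0, -1, 0], [-1, 0, 2, 0, -1, 0, 0, 0], [0, 0, 0, 2, 0, 0, -1, -1], [0, 0, -1, 0, 2, 0, 0, -1], [-1, 0, 0, 0, 0, 2, 0, 0], [0, -1, 0, -1, 0, 0, 2, 0], [0, 0, 0, -1, -1, 0, 0, 2]].
All simple roots have the same length, so the diagram is simply laced. The associated Dynkin diagram is a chain of 8 nodes with single edges (A_8), so the type is A_8 (the algebra sl(9)).

A_8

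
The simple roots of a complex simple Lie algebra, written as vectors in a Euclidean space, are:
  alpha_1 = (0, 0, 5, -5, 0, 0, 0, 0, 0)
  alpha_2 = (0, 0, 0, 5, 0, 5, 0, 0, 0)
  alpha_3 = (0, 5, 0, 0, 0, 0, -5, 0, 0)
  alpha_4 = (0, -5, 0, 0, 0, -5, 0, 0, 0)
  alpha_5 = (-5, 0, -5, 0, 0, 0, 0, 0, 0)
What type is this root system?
Compute the Cartan integers a_ij = 2(alpha_i, alpha_j)/(alpha_j, alpha_j); the resulting 5x5 Cartan matrix is
[[2, -1, 0, 0, -1], [-1, 2, 0, -1, 0], [0, 0, 2, -1, 0], [0, -1, -1, 2, 0], [-1, 0, 0, 0, 2]].
All simple roots have the same length, so the diagram is simply laced. The associated Dynkin diagram is a chain of 5 nodes with single edges (A_5), so the type is A_5 (the algebra sl(6)).

A_5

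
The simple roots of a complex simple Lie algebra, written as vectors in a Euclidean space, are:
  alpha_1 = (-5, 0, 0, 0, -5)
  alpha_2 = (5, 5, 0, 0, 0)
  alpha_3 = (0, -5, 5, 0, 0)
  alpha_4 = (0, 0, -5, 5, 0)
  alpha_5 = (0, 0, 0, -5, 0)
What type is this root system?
B_5 (so(11))

Compute the Cartan integers a_ij = 2(alpha_i, alpha_j)/(alpha_j, alpha_j); the resulting 5x5 Cartan matrix is
[[2, -1, 0, 0, 0], [-1, 2, -1, 0, 0], [0, -1, 2, -1, 0], [0, 0, -1, 2, -2], [0, 0, 0, -1, 2]].
The roots have two lengths (squared-length ratio 2:1); the short ones are alpha_{5}. The associated Dynkin diagram is a chain of 5 nodes with a double edge at one end; the terminal node there is the unique short simple root (B_5), so the type is B_5 (the algebra so(11)).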